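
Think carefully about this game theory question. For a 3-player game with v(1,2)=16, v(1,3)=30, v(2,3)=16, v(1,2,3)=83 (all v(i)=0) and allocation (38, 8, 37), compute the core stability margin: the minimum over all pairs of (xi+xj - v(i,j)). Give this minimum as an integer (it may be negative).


Step 1: Slack for coalition (1,2): x1+x2 - v12 = 46 - 16 = 30
Step 2: Slack for coalition (1,3): x1+x3 - v13 = 75 - 30 = 45
Step 3: Slack for coalition (2,3): x2+x3 - v23 = 45 - 16 = 29
Step 4: Minimum slack = min(30, 45, 29) = 29, attained by (2,3); no pair can gain by deviating, so the allocation is in the core

29


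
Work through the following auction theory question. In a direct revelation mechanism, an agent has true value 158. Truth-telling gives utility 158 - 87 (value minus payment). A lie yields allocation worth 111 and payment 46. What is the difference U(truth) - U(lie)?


Step 1: U(truth) = value - payment = 158 - 87 = 71
Step 2: U(lie) = allocation - payment = 111 - 46 = 65
Step 3: IC gap = 71 - 65 = 6

6


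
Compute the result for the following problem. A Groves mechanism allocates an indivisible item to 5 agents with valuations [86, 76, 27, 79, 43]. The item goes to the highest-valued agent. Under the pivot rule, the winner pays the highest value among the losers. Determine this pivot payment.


Step 1: The efficient winner is agent 0 with value 86
Step 2: Other agents' values: [76, 27, 79, 43]
Step 3: Pivot payment = max(others) = 79
Step 4: The winner pays 79

79


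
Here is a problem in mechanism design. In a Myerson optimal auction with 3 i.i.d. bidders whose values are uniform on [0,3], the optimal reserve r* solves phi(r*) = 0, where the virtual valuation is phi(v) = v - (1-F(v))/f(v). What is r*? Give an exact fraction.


Step 1: For U[0,3], F(v) = v/3 and f(v) = 1/3
Step 2: phi(v) = v - (1 - v/3)/(1/3) = v - (3 - v) = 2v - 3
Step 3: Set phi(r*) = 0: 2r* - 3 = 0
Step 4: r* = 3/2 (the number of bidders n = 3 does not enter)

3/2


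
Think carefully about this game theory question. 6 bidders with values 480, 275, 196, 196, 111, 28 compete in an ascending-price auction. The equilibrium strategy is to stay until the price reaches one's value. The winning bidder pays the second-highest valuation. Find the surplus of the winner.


Step 1: Identify the highest value: 480
Step 2: Identify the second-highest value: 275
Step 3: The final price = second-highest value = 275
Step 4: Surplus = 480 - 275 = 205

205


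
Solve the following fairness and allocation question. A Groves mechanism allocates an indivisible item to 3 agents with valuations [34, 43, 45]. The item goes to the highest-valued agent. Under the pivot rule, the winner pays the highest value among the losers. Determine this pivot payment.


Step 1: The efficient winner is agent 2 with value 45
Step 2: Other agents' values: [34, 43]
Step 3: Pivot payment = max(others) = 43
Step 4: The winner pays 43

43


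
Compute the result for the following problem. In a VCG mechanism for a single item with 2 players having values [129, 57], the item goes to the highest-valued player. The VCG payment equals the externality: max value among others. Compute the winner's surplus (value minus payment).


Step 1: The winner is the agent with the highest value: agent 0 with value 129
Step 2: Values of other agents: [57]
Step 3: VCG payment = max of others' values = 57
Step 4: Surplus = 129 - 57 = 72

72


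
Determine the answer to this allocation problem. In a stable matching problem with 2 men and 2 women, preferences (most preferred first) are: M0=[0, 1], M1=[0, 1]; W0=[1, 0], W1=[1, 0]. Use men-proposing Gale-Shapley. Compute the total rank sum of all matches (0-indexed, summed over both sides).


Step 1: Run Gale-Shapley (men propose, women hold best offer):
  M0 proposes to W0; she accepts
  M1 proposes to W0; she switches from M0
  M0 proposes to W1; she accepts
Step 2: Final matching: W0-M1, W1-M0
Step 3: 0-indexed ranks (man's rank of his match, then woman's): 0 + 0 + 1 + 1
Step 4: Total rank sum = 2

2


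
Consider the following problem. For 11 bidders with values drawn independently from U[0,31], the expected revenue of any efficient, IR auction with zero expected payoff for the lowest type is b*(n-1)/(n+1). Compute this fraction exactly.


Step 1: By Revenue Equivalence, expected revenue = b*(n-1)/(n+1)
Step 2: Substituting n = 11, b = 31
Step 3: Revenue = 31*(11-1)/(11+1) = 31*10/12
Step 4: Revenue = 310/12 = 155/6

155/6


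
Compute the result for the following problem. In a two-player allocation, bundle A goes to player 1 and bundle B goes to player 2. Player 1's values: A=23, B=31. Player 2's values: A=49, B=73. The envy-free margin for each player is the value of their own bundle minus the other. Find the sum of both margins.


Step 1: Player 1's margin = v1(A) - v1(B) = 23 - 31 = -8
Step 2: Player 2's margin = v2(B) - v2(A) = 73 - 49 = 24
Step 3: Total margin = -8 + 24 = 16

16


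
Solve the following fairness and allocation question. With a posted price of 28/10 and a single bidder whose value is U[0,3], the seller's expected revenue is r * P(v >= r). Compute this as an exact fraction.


Step 1: Posted price r = 14/5, value support [0,3]
Step 2: P(v >= r) = (3 - 14/5)/3 = 1/15
Step 3: Expected revenue = r * P(v >= r) = 14/5 * 1/15
Step 4: Revenue = 14/75

14/75


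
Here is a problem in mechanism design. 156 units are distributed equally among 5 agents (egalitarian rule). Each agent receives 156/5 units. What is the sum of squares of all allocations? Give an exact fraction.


Step 1: Each agent's share = 156/5
Step 2: Square of each share = (156/5)^2 = 24336/25
Step 3: Sum of squares = 5 * 24336/25 = 24336/5

24336/5


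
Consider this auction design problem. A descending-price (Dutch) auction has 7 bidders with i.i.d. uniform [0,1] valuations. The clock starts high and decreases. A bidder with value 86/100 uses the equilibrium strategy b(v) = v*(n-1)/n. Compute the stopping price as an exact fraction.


Step 1: Dutch auctions are strategically equivalent to first-price auctions
Step 2: The equilibrium bid is b(v) = v*(n-1)/n
Step 3: b = 43/50 * 6/7
Step 4: b = 129/175

129/175


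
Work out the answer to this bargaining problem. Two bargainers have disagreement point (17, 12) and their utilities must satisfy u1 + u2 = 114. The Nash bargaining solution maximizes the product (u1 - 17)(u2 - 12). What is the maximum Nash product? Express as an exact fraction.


Step 1: The Nash solution splits surplus symmetrically above the disagreement point
Step 2: u1 = (total + d1 - d2)/2 = (114 + 17 - 12)/2 = 119/2
Step 3: u2 = (total - d1 + d2)/2 = (114 - 17 + 12)/2 = 109/2
Step 4: Nash product = (119/2 - 17) * (109/2 - 12)
Step 5: = 85/2 * 85/2 = 7225/4

7225/4


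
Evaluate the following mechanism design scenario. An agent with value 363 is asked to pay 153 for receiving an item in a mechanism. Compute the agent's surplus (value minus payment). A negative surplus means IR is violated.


Step 1: Surplus = value - payment = 363 - 153 = 210
Step 2: IR is satisfied (surplus >= 0)

210


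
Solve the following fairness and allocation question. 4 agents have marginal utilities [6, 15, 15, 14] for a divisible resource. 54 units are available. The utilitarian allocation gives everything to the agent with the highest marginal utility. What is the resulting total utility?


Step 1: The marginal utilities are [6, 15, 15, 14]
Step 2: The highest marginal utility is 15
Step 3: All 54 units go to that agent
Step 4: Total utility = 15 * 54 = 810

810


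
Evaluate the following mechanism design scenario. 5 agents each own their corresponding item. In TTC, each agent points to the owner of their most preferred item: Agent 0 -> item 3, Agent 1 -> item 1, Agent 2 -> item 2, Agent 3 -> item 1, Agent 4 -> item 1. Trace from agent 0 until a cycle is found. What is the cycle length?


Step 1: Trace the pointer graph from agent 0: 0 -> 3 -> 1 -> 1
Step 2: A cycle is detected when we revisit agent 1
Step 3: The cycle is: 1 -> 1
Step 4: Cycle length = 1

1


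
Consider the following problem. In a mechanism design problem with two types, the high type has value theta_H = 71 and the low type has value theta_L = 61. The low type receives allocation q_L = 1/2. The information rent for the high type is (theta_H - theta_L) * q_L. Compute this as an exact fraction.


Step 1: theta_H - theta_L = 71 - 61 = 10
Step 2: Information rent = (theta_H - theta_L) * q_L
Step 3: = 10 * 1/2
Step 4: = 5

5


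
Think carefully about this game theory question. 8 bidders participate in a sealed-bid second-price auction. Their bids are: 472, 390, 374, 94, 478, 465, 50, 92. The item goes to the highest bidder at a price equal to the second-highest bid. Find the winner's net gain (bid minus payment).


Step 1: Sort bids in descending order: 478, 472, 465, 390, 374, 94, 92, 50
Step 2: The winning bid is the highest: 478
Step 3: The payment equals the second-highest bid: 472
Step 4: Surplus = winner's bid - payment = 478 - 472 = 6

6


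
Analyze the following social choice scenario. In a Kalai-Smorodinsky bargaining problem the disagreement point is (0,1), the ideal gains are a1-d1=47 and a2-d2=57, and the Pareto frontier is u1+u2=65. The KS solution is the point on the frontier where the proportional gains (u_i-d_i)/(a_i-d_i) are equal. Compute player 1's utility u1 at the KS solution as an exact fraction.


Step 1: At the KS point, (u1-d1)/r1 = (u2-d2)/r2 = t and u1+u2 = 65
Step 2: u1 = d1 + r1*t and u2 = d2 + r2*t, so (d1 + r1*t) + (d2 + r2*t) = 65
Step 3: t = (65 - 0 - 1)/(47 + 57) = 64/104 = 8/13
Step 4: u1 = d1 + r1*t = 0 + 47 * 8/13 = 376/13
Step 5: (Check: u2 = d2 + r2*t = 469/13; u1+u2 = 376/13 + 469/13 = 65, on the frontier.)

376/13


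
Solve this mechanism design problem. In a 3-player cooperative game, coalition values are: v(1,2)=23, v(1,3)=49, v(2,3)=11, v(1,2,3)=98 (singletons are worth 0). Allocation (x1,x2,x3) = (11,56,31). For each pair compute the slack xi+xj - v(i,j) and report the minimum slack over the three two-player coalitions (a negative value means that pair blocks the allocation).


Step 1: Slack for coalition (1,2): x1+x2 - v12 = 67 - 23 = 44
Step 2: Slack for coalition (1,3): x1+x3 - v13 = 42 - 49 = -7
Step 3: Slack for coalition (2,3): x2+x3 - v23 = 87 - 11 = 76
Step 4: Minimum slack = min(44, -7, 76) = -7, attained by (1,3); coalition (1,3) can block (slack < 0), so the allocation is not in the core

-7


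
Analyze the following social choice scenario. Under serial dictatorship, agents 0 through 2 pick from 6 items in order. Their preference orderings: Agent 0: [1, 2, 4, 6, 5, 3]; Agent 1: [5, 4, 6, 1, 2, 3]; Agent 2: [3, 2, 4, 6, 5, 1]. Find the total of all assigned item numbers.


Step 1: Agent 0 picks item 1
Step 2: Agent 1 picks item 5
Step 3: Agent 2 picks item 3
Step 4: Sum = 1 + 5 + 3 = 9

9


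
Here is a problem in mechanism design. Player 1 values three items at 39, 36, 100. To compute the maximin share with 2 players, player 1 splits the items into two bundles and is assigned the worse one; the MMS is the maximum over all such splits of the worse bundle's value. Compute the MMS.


Step 1: Item values = 39, 36, 100
Step 2: Enumerate all 2-bundle partitions and take the smaller bundle:
  Partition 1: {39} vs {36,100} -> bundles 39, 136; min = 39
  Partition 2: {36} vs {39,100} -> bundles 36, 139; min = 36
  Partition 3: {100} vs {39,36} -> bundles 100, 75; min = 75
Step 3: MMS = max(39, 36, 75) = 75

75


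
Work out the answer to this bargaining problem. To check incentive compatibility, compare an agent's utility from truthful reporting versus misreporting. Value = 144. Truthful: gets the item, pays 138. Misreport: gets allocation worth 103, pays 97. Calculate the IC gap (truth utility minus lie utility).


Step 1: U(truth) = value - payment = 144 - 138 = 6
Step 2: U(lie) = allocation - payment = 103 - 97 = 6
Step 3: IC gap = 6 - 6 = 0

0


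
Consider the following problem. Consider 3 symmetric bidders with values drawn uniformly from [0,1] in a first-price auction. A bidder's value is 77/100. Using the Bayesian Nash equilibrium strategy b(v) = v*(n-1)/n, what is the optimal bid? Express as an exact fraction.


Step 1: The symmetric BNE bidding function is b(v) = v * (n-1) / n
Step 2: Substitute v = 77/100 and n = 3
Step 3: b = 77/100 * 2/3
Step 4: b = 77/150

77/150


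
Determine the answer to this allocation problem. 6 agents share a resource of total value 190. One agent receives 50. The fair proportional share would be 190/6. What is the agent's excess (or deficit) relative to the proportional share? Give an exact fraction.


Step 1: Proportional share = 190/6 = 95/3
Step 2: Agent's actual allocation = 50
Step 3: Excess = 50 - 95/3 = 55/3

55/3


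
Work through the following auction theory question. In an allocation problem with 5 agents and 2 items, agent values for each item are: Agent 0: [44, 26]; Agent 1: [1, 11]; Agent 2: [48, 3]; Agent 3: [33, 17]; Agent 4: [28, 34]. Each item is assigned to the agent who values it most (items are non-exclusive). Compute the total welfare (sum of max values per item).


Step 1: For each item, find the maximum value among all agents.
Step 2: Item 0 -> Agent 2 (value 48)
Step 3: Item 1 -> Agent 4 (value 34)
Step 4: Total welfare = 48 + 34 = 82

82


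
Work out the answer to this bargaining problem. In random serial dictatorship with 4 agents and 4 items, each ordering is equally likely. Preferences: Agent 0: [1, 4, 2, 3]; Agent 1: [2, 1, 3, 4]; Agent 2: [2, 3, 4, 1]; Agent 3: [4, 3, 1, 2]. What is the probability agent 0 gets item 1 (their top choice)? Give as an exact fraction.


Step 1: Agent 0 wants item 1
Step 2: There are 24 possible orderings of agents
Step 3: In 20 orderings, agent 0 gets item 1
Step 4: Probability = 20/24 = 5/6

5/6


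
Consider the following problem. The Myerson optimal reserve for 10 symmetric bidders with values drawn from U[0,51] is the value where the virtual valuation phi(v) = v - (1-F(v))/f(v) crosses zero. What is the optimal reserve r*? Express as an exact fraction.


Step 1: For U[0,51], F(v) = v/51 and f(v) = 1/51
Step 2: phi(v) = v - (1 - v/51)/(1/51) = v - (51 - v) = 2v - 51
Step 3: Set phi(r*) = 0: 2r* - 51 = 0
Step 4: r* = 51/2 (the number of bidders n = 10 does not enter)

51/2


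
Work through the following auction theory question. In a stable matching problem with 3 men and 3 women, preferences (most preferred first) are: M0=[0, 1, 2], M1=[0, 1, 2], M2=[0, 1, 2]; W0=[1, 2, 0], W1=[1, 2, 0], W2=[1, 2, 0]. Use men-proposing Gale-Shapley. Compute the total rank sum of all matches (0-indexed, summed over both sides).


Step 1: Run Gale-Shapley (men propose, women hold best offer):
  M0 proposes to W0; she accepts
  M1 proposes to W0; she switches from M0
  M2 proposes to W0; rejected
  M2 proposes to W1; she accepts
  M0 proposes to W1; rejected
  M0 proposes to W2; she accepts
Step 2: Final matching: W0-M1, W1-M2, W2-M0
Step 3: 0-indexed ranks (man's rank of his match, then woman's): 0 + 0 + 1 + 1 + 2 + 2
Step 4: Total rank sum = 6

6


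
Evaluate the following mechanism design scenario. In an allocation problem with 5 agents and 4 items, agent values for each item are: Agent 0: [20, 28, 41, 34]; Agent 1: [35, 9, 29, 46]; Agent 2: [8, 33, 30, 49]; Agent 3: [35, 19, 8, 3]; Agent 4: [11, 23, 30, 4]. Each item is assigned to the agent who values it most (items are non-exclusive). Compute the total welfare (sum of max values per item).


Step 1: For each item, find the maximum value among all agents.
Step 2: Item 0 -> Agent 1 (value 35)
Step 3: Item 1 -> Agent 2 (value 33)
Step 4: Item 2 -> Agent 0 (value 41)
Step 5: Item 3 -> Agent 2 (value 49)
Step 6: Total welfare = 35 + 33 + 41 + 49 = 158

158


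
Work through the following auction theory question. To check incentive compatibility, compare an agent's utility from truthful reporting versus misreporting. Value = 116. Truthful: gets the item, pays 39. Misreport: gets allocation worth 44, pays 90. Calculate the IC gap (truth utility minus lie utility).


Step 1: U(truth) = value - payment = 116 - 39 = 77
Step 2: U(lie) = allocation - payment = 44 - 90 = -46
Step 3: IC gap = 77 - (-46) = 123

123


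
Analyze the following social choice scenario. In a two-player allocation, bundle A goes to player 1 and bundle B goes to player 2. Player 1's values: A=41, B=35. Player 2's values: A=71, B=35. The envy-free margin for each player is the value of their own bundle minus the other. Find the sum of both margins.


Step 1: Player 1's margin = v1(A) - v1(B) = 41 - 35 = 6
Step 2: Player 2's margin = v2(B) - v2(A) = 35 - 71 = -36
Step 3: Total margin = 6 + -36 = -30

-30


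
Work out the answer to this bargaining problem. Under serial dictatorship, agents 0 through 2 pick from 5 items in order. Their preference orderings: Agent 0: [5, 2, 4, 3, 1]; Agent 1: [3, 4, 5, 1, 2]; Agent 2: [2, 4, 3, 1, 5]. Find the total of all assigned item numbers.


Step 1: Agent 0 picks item 5
Step 2: Agent 1 picks item 3
Step 3: Agent 2 picks item 2
Step 4: Sum = 5 + 3 + 2 = 10

10


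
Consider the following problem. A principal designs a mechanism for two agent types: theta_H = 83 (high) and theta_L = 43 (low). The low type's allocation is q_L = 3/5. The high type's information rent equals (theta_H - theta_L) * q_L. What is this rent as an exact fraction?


Step 1: theta_H - theta_L = 83 - 43 = 40
Step 2: Information rent = (theta_H - theta_L) * q_L
Step 3: = 40 * 3/5
Step 4: = 24

24


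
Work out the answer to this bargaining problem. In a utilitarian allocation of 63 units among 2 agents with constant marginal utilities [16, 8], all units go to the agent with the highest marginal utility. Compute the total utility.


Step 1: The marginal utilities are [16, 8]
Step 2: The highest marginal utility is 16
Step 3: All 63 units go to that agent
Step 4: Total utility = 16 * 63 = 1008

1008


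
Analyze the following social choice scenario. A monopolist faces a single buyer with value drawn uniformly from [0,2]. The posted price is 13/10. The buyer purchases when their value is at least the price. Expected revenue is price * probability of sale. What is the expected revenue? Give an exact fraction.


Step 1: Posted price r = 13/10, value support [0,2]
Step 2: P(v >= r) = (2 - 13/10)/2 = 7/20
Step 3: Expected revenue = r * P(v >= r) = 13/10 * 7/20
Step 4: Revenue = 91/200

91/200


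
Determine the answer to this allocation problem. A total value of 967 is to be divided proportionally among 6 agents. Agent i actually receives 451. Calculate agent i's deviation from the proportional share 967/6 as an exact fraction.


Step 1: Proportional share = 967/6
Step 2: Agent's actual allocation = 451
Step 3: Excess = 451 - 967/6 = 1739/6

1739/6


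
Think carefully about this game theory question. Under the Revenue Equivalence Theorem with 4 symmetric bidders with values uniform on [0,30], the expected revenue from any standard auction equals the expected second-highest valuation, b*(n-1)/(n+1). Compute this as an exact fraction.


Step 1: By Revenue Equivalence, expected revenue = b*(n-1)/(n+1)
Step 2: Substituting n = 4, b = 30
Step 3: Revenue = 30*(4-1)/(4+1) = 30*3/5
Step 4: Revenue = 90/5 = 18

18


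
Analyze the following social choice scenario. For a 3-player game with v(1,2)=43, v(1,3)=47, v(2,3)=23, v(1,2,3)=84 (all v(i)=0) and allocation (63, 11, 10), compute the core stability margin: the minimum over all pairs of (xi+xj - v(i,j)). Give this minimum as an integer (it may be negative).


Step 1: Slack for coalition (1,2): x1+x2 - v12 = 74 - 43 = 31
Step 2: Slack for coalition (1,3): x1+x3 - v13 = 73 - 47 = 26
Step 3: Slack for coalition (2,3): x2+x3 - v23 = 21 - 23 = -2
Step 4: Minimum slack = min(31, 26, -2) = -2, attained by (2,3); coalition (2,3) can block (slack < 0), so the allocation is not in the core

-2


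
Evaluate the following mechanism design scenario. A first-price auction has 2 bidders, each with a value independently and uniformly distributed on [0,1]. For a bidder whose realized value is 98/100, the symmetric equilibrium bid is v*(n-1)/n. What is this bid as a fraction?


Step 1: The symmetric BNE bidding function is b(v) = v * (n-1) / n
Step 2: Substitute v = 49/50 and n = 2
Step 3: b = 49/50 * 1/2
Step 4: b = 49/100

49/100


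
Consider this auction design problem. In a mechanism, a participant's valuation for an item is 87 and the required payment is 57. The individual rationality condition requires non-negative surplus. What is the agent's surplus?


Step 1: Surplus = value - payment = 87 - 57 = 30
Step 2: IR is satisfied (surplus >= 0)

30


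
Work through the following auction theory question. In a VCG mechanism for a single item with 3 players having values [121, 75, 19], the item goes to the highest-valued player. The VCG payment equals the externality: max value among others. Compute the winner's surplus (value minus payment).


Step 1: The winner is the agent with the highest value: agent 0 with value 121
Step 2: Values of other agents: [75, 19]
Step 3: VCG payment = max of others' values = 75
Step 4: Surplus = 121 - 75 = 46

46


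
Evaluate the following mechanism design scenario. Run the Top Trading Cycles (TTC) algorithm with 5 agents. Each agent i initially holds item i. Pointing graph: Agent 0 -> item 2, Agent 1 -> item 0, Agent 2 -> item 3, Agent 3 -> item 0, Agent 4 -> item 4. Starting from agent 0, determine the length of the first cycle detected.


Step 1: Trace the pointer graph from agent 0: 0 -> 2 -> 3 -> 0
Step 2: A cycle is detected when we revisit agent 0
Step 3: The cycle is: 0 -> 2 -> 3 -> 0
Step 4: Cycle length = 3

3


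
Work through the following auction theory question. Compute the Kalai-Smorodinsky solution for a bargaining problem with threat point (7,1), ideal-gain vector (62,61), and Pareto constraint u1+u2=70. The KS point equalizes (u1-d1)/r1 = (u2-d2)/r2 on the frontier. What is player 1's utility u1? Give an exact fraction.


Step 1: At the KS point, (u1-d1)/r1 = (u2-d2)/r2 = t and u1+u2 = 70
Step 2: u1 = d1 + r1*t and u2 = d2 + r2*t, so (d1 + r1*t) + (d2 + r2*t) = 70
Step 3: t = (70 - 7 - 1)/(62 + 61) = 62/123
Step 4: u1 = d1 + r1*t = 7 + 62 * 62/123 = 4705/123
Step 5: (Check: u2 = d2 + r2*t = 3905/123; u1+u2 = 4705/123 + 3905/123 = 70, on the frontier.)

4705/123


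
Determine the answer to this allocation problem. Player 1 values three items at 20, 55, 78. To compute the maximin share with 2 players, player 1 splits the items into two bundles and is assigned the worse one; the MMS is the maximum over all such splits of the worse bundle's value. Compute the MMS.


Step 1: Item values = 20, 55, 78
Step 2: Enumerate all 2-bundle partitions and take the smaller bundle:
  Partition 1: {20} vs {55,78} -> bundles 20, 133; min = 20
  Partition 2: {55} vs {20,78} -> bundles 55, 98; min = 55
  Partition 3: {78} vs {20,55} -> bundles 78, 75; min = 75
Step 3: MMS = max(20, 55, 75) = 75

75


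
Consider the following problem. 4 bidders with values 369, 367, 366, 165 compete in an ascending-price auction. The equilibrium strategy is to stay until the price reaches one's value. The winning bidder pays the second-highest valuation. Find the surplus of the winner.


Step 1: Identify the highest value: 369
Step 2: Identify the second-highest value: 367
Step 3: The final price = second-highest value = 367
Step 4: Surplus = 369 - 367 = 2

2


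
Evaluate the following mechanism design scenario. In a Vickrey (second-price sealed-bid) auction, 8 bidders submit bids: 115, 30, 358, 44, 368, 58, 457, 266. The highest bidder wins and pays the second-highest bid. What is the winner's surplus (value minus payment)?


Step 1: Sort bids in descending order: 457, 368, 358, 266, 115, 58, 44, 30
Step 2: The winning bid is the highest: 457
Step 3: The payment equals the second-highest bid: 368
Step 4: Surplus = winner's bid - payment = 457 - 368 = 89

89


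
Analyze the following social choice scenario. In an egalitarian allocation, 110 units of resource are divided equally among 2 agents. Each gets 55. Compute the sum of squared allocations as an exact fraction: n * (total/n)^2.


Step 1: Each agent's share = 110/2 = 55
Step 2: Square of each share = (55)^2 = 3025
Step 3: Sum of squares = 2 * 3025 = 6050

6050


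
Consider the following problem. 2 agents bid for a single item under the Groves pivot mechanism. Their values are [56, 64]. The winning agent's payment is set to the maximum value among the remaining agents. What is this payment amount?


Step 1: The efficient winner is agent 1 with value 64
Step 2: Other agents' values: [56]
Step 3: Pivot payment = max(others) = 56
Step 4: The winner pays 56

56


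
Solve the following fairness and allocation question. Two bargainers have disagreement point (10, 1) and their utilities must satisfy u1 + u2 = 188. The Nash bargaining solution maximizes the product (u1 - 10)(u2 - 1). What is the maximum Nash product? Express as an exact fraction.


Step 1: The Nash solution splits surplus symmetrically above the disagreement point
Step 2: u1 = (total + d1 - d2)/2 = (188 + 10 - 1)/2 = 197/2
Step 3: u2 = (total - d1 + d2)/2 = (188 - 10 + 1)/2 = 179/2
Step 4: Nash product = (197/2 - 10) * (179/2 - 1)
Step 5: = 177/2 * 177/2 = 31329/4

31329/4


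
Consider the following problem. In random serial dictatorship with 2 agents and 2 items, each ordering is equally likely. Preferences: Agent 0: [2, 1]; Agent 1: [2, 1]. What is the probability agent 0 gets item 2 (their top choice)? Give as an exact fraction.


Step 1: Agent 0 wants item 2
Step 2: There are 2 possible orderings of agents
Step 3: In 1 orderings, agent 0 gets item 2
Step 4: Probability = 1/2

1/2


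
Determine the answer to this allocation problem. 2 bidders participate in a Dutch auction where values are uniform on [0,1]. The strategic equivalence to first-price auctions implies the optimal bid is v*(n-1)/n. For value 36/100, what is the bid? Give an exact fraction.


Step 1: Dutch auctions are strategically equivalent to first-price auctions
Step 2: The equilibrium bid is b(v) = v*(n-1)/n
Step 3: b = 9/25 * 1/2
Step 4: b = 9/50

9/50


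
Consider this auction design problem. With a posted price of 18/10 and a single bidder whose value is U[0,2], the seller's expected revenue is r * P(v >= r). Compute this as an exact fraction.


Step 1: Posted price r = 9/5, value support [0,2]
Step 2: P(v >= r) = (2 - 9/5)/2 = 1/10
Step 3: Expected revenue = r * P(v >= r) = 9/5 * 1/10
Step 4: Revenue = 9/50

9/50


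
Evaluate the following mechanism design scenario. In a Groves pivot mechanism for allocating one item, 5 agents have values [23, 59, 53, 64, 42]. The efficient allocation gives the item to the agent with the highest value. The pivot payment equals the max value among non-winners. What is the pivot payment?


Step 1: The efficient winner is agent 3 with value 64
Step 2: Other agents' values: [23, 59, 53, 42]
Step 3: Pivot payment = max(others) = 59
Step 4: The winner pays 59

59


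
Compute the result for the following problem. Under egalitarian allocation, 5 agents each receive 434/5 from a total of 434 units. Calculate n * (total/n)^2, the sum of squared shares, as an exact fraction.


Step 1: Each agent's share = 434/5
Step 2: Square of each share = (434/5)^2 = 188356/25
Step 3: Sum of squares = 5 * 188356/25 = 188356/5

188356/5


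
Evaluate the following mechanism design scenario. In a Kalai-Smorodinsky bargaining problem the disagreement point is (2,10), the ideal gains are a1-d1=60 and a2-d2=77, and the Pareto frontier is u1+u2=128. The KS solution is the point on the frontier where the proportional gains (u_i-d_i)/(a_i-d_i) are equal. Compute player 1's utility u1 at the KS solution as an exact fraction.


Step 1: At the KS point, (u1-d1)/r1 = (u2-d2)/r2 = t and u1+u2 = 128
Step 2: u1 = d1 + r1*t and u2 = d2 + r2*t, so (d1 + r1*t) + (d2 + r2*t) = 128
Step 3: t = (128 - 2 - 10)/(60 + 77) = 116/137
Step 4: u1 = d1 + r1*t = 2 + 60 * 116/137 = 7234/137
Step 5: (Check: u2 = d2 + r2*t = 10302/137; u1+u2 = 7234/137 + 10302/137 = 128, on the frontier.)

7234/137


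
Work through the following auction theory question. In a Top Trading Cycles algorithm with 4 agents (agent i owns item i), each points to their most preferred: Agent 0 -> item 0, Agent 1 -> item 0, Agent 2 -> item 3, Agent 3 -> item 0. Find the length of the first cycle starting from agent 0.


Step 1: Trace the pointer graph from agent 0: 0 -> 0
Step 2: A cycle is detected when we revisit agent 0
Step 3: The cycle is: 0 -> 0
Step 4: Cycle length = 1

1


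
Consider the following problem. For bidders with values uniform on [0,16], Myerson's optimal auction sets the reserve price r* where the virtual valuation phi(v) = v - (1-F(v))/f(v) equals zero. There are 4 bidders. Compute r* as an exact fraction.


Step 1: For U[0,16], F(v) = v/16 and f(v) = 1/16
Step 2: phi(v) = v - (1 - v/16)/(1/16) = v - (16 - v) = 2v - 16
Step 3: Set phi(r*) = 0: 2r* - 16 = 0
Step 4: r* = 16/2 = 8 (the number of bidders n = 4 does not enter)

8


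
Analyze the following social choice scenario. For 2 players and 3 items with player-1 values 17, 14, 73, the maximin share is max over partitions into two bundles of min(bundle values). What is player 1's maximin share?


Step 1: Item values = 17, 14, 73
Step 2: Enumerate all 2-bundle partitions and take the smaller bundle:
  Partition 1: {17} vs {14,73} -> bundles 17, 87; min = 17
  Partition 2: {14} vs {17,73} -> bundles 14, 90; min = 14
  Partition 3: {73} vs {17,14} -> bundles 73, 31; min = 31
Step 3: MMS = max(17, 14, 31) = 31

31


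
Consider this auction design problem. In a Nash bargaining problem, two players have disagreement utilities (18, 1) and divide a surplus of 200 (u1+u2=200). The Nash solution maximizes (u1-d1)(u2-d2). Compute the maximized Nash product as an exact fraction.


Step 1: The Nash solution splits surplus symmetrically above the disagreement point
Step 2: u1 = (total + d1 - d2)/2 = (200 + 18 - 1)/2 = 217/2
Step 3: u2 = (total - d1 + d2)/2 = (200 - 18 + 1)/2 = 183/2
Step 4: Nash product = (217/2 - 18) * (183/2 - 1)
Step 5: = 181/2 * 181/2 = 32761/4

32761/4


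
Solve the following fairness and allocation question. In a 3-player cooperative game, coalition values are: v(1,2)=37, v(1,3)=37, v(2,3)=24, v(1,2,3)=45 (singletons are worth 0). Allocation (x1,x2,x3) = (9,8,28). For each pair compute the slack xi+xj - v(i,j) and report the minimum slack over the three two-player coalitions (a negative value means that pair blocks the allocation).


Step 1: Slack for coalition (1,2): x1+x2 - v12 = 17 - 37 = -20
Step 2: Slack for coalition (1,3): x1+x3 - v13 = 37 - 37 = 0
Step 3: Slack for coalition (2,3): x2+x3 - v23 = 36 - 24 = 12
Step 4: Minimum slack = min(-20, 0, 12) = -20, attained by (1,2); coalition (1,2) can block (slack < 0), so the allocation is not in the core

-20


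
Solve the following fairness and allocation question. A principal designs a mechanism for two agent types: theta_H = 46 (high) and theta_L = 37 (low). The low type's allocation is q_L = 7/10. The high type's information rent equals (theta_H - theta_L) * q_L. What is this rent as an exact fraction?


Step 1: theta_H - theta_L = 46 - 37 = 9
Step 2: Information rent = (theta_H - theta_L) * q_L
Step 3: = 9 * 7/10
Step 4: = 63/10

63/10


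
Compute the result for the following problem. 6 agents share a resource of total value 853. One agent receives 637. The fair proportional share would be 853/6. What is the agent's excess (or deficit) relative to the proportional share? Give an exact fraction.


Step 1: Proportional share = 853/6
Step 2: Agent's actual allocation = 637
Step 3: Excess = 637 - 853/6 = 2969/6

2969/6


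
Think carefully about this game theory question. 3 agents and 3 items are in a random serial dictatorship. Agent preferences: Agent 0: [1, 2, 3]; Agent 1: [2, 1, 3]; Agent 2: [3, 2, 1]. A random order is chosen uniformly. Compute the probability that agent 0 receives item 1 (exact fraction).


Step 1: Agent 0 wants item 1
Step 2: There are 6 possible orderings of agents
Step 3: In 6 orderings, agent 0 gets item 1
Step 4: Probability = 6/6 = 1

1


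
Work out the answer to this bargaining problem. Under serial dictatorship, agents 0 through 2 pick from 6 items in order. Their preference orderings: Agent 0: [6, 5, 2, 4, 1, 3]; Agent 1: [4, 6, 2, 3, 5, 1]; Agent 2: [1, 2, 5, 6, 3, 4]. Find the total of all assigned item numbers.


Step 1: Agent 0 picks item 6
Step 2: Agent 1 picks item 4
Step 3: Agent 2 picks item 1
Step 4: Sum = 6 + 4 + 1 = 11

11


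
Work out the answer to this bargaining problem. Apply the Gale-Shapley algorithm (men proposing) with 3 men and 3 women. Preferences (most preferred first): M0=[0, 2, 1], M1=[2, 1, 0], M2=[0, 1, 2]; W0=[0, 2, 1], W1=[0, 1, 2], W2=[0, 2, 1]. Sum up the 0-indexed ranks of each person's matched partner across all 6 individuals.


Step 1: Run Gale-Shapley (men propose, women hold best offer):
  M0 proposes to W0; she accepts
  M1 proposes to W2; she accepts
  M2 proposes to W0; rejected
  M2 proposes to W1; she accepts
Step 2: Final matching: W0-M0, W1-M2, W2-M1
Step 3: 0-indexed ranks (man's rank of his match, then woman's): 0 + 0 + 1 + 2 + 0 + 2
Step 4: Total rank sum = 5

5


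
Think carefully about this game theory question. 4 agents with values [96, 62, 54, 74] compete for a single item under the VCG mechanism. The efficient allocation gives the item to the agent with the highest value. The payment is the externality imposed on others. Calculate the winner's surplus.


Step 1: The winner is the agent with the highest value: agent 0 with value 96
Step 2: Values of other agents: [62, 54, 74]
Step 3: VCG payment = max of others' values = 74
Step 4: Surplus = 96 - 74 = 22

22


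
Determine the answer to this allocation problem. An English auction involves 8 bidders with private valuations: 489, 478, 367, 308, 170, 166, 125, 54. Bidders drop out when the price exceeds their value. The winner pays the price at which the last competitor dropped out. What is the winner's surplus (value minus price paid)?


Step 1: Identify the highest value: 489
Step 2: Identify the second-highest value: 478
Step 3: The final price = second-highest value = 478
Step 4: Surplus = 489 - 478 = 11

11


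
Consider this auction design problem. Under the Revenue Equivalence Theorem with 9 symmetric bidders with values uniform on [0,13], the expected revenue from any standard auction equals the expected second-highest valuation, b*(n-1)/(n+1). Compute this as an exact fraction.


Step 1: By Revenue Equivalence, expected revenue = b*(n-1)/(n+1)
Step 2: Substituting n = 9, b = 13
Step 3: Revenue = 13*(9-1)/(9+1) = 13*8/10
Step 4: Revenue = 104/10 = 52/5

52/5


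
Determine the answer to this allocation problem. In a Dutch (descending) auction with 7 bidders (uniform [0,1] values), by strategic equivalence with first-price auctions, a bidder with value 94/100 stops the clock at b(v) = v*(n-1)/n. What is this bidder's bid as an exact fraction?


Step 1: Dutch auctions are strategically equivalent to first-price auctions
Step 2: The equilibrium bid is b(v) = v*(n-1)/n
Step 3: b = 47/50 * 6/7
Step 4: b = 141/175

141/175


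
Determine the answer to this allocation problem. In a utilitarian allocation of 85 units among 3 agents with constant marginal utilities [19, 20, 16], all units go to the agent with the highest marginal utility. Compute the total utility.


Step 1: The marginal utilities are [19, 20, 16]
Step 2: The highest marginal utility is 20
Step 3: All 85 units go to that agent
Step 4: Total utility = 20 * 85 = 1700

1700


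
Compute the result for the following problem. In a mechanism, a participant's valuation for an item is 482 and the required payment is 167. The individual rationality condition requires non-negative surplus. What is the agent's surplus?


Step 1: Surplus = value - payment = 482 - 167 = 315
Step 2: IR is satisfied (surplus >= 0)

315


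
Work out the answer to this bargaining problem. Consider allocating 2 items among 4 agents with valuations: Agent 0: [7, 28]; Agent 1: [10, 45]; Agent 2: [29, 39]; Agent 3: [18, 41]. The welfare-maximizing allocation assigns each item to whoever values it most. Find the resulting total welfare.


Step 1: For each item, find the maximum value among all agents.
Step 2: Item 0 -> Agent 2 (value 29)
Step 3: Item 1 -> Agent 1 (value 45)
Step 4: Total welfare = 29 + 45 = 74

74


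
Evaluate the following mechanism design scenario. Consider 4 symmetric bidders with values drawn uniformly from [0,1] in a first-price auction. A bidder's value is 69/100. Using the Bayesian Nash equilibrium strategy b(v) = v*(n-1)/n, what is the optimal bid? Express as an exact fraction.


Step 1: The symmetric BNE bidding function is b(v) = v * (n-1) / n
Step 2: Substitute v = 69/100 and n = 4
Step 3: b = 69/100 * 3/4
Step 4: b = 207/400

207/400


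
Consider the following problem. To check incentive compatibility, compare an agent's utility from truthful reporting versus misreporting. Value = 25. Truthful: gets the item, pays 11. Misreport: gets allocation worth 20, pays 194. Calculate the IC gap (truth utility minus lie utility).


Step 1: U(truth) = value - payment = 25 - 11 = 14
Step 2: U(lie) = allocation - payment = 20 - 194 = -174
Step 3: IC gap = 14 - (-174) = 188

188


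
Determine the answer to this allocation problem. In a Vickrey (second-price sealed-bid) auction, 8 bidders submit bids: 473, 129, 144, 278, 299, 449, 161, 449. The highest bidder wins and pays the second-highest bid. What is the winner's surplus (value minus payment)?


Step 1: Sort bids in descending order: 473, 449, 449, 299, 278, 161, 144, 129
Step 2: The winning bid is the highest: 473
Step 3: The payment equals the second-highest bid: 449
Step 4: Surplus = winner's bid - payment = 473 - 449 = 24

24


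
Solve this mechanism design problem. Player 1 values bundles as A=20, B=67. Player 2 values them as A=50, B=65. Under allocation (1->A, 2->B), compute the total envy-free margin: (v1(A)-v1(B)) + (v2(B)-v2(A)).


Step 1: Player 1's margin = v1(A) - v1(B) = 20 - 67 = -47
Step 2: Player 2's margin = v2(B) - v2(A) = 65 - 50 = 15
Step 3: Total margin = -47 + 15 = -32

-32


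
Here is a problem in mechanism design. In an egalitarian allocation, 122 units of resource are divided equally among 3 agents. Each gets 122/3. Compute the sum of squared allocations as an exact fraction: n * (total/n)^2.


Step 1: Each agent's share = 122/3
Step 2: Square of each share = (122/3)^2 = 14884/9
Step 3: Sum of squares = 3 * 14884/9 = 14884/3

14884/3


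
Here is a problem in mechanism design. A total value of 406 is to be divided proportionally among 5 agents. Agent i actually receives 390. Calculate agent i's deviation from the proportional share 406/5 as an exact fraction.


Step 1: Proportional share = 406/5
Step 2: Agent's actual allocation = 390
Step 3: Excess = 390 - 406/5 = 1544/5

1544/5


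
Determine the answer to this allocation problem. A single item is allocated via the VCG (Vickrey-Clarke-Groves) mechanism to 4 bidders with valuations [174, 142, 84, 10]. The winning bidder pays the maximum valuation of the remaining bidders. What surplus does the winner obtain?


Step 1: The winner is the agent with the highest value: agent 0 with value 174
Step 2: Values of other agents: [142, 84, 10]
Step 3: VCG payment = max of others' values = 142
Step 4: Surplus = 174 - 142 = 32

32


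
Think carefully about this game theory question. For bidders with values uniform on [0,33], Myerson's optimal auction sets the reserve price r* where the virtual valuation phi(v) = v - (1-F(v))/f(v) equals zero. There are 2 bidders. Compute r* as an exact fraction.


Step 1: For U[0,33], F(v) = v/33 and f(v) = 1/33
Step 2: phi(v) = v - (1 - v/33)/(1/33) = v - (33 - v) = 2v - 33
Step 3: Set phi(r*) = 0: 2r* - 33 = 0
Step 4: r* = 33/2 (the number of bidders n = 2 does not enter)

33/2
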